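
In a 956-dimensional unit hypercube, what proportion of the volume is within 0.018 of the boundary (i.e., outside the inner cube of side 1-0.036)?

Shell fraction = 1 - (1-0.036)^956 ≈ 1 - 5.993e-16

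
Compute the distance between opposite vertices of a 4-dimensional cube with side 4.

The space diagonal of an n-cube of side s is s√n. Here 4·√4 = 8.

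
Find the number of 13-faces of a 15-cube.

f_13(15-cube) = (15 choose 13) · 2^2 = 420.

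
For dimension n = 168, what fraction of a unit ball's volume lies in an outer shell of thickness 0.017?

1 - (1-0.017)^168 ≈ 0.943896 ≈ 94.39%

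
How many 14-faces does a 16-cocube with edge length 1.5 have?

f_14(16-orthoplex) = 2^15 · (16 choose 15) = 524288.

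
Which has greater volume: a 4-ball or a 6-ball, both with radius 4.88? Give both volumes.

V_4(4.88) ≈ 2798.65. V_6(4.88) ≈ 69793.9. The 6-ball is larger.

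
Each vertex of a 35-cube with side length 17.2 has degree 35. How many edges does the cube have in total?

Number of 1-faces = C(35,1)·2^(35-1) = 35·17179869184 = 601295421440.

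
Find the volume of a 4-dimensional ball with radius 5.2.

The n-ball volume is π^(n/2)·r^n/Γ(n/2+1). With n=4, r=5.2: V ≈ 3608.14.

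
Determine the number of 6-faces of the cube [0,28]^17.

An n-cube has C(n,k)·2^(n-k) k-faces. Here C(17,6)·2^11 = 12376·2048 = 25346048.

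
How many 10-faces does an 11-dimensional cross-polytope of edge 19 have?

f_10(11-orthoplex) = 2^11 · (11 choose 11) = 2048.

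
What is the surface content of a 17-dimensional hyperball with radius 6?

S_17(6) = 2·π^(17/2)·(6)^16 / Γ(17/2) = 17832200896512·π^8/25025 ≈ 6.76129e+12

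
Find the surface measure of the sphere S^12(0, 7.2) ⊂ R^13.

|∂B_13(7.2)| ≈ 2.2976e+11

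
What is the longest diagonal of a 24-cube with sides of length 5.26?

||(5.26,5.26,...,5.26)|| = √(24)·5.26 ≈ 25.7686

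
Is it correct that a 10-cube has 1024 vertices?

True. The 10-cube has 2^10 = 1024 vertices.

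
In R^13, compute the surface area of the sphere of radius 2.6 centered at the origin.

S = n·V_n(r)/r = 13·V_13(2.6)/2.6 (volume-to-surface relation), giving 1.1297e+06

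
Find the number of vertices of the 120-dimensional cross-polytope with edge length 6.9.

The vertices are ±e_1, ..., ±e_120, so there are 2·120 = 240.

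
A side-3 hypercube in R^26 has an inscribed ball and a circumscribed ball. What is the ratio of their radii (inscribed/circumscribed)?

r_in = 3/2 (half the side); r_out = 3√26/2 (half the diagonal). Ratio = 1/√26 ≈ 0.196116.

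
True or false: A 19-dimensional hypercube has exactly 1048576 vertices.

False. The 19-cube has 2^19 = 524288 vertices.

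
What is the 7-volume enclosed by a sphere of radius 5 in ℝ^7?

V = 250000·π^3/21 ≈ 369122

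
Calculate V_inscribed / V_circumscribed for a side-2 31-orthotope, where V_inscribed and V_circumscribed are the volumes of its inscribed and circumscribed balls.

The radii are 2/2 and 2√31/2, so the volume ratio is (1/√31)^31 = 31^{-31/2} ≈ 7.65409e-24.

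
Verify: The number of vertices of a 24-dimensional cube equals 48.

False. The 24-cube has 2^24 = 16777216 vertices.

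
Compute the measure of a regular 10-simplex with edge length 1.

Volume = 1^10 · √(11/2^10) / 10! ≈ 2.85617e-08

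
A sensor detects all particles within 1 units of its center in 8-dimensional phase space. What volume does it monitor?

V_8(1) = π^(8/2) · (1)^8 / Γ(8/2 + 1) = π^4/24 ≈ 4.05871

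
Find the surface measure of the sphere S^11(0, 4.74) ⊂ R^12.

|∂B_12(4.74)| ≈ 4.3482e+08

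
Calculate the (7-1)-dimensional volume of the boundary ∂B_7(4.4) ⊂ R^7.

|∂B_7(4.4)| ≈ 239991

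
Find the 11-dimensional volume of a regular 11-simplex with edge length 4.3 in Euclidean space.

V = (4.3^11 / 11!) · √((11+1) / 2^11) ≈ 0.0178206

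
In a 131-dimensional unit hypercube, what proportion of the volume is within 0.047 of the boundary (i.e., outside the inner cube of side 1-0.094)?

Shell fraction = 1 - (1-0.094)^131 ≈ 0.9999975801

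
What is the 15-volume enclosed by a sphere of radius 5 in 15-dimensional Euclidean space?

Volume = π^{15/2}·(5)^15/Γ(17/2) = 312500000000·π^7/81081 ≈ 1.16407e+10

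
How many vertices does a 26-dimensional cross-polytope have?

The vertices are ±e_1, ..., ±e_26, so there are 2·26 = 52.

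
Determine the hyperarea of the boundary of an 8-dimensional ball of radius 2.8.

S_8(2.8) = 2·π^(8/2)·(2.8)^7 / Γ(8/2) ≈ 43811.1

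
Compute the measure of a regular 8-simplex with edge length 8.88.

For a regular n-simplex with edge a, V = (a^n / n!)·√((n+1)/2^n). With a=8.88, n=8: V ≈ 179.798.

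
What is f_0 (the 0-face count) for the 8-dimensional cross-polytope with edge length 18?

Number of 0-faces = 2^(0+1) · C(8,0+1) = 2 · 8 = 16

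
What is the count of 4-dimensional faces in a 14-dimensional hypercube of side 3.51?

f_4(14-cube) = (14 choose 4) · 2^10 = 1025024.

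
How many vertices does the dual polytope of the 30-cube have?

An n-cross-polytope has 2n vertices; here n = 30, giving 60.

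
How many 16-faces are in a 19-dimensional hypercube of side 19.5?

An n-cube has C(n,k)·2^(n-k) k-faces. Here C(19,16)·2^3 = 969·8 = 7752.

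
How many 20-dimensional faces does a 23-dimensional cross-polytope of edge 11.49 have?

Number of 20-faces = 2^(20+1) · C(23,20+1) = 2097152 · 253 = 530579456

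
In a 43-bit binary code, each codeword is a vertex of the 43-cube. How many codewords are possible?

The 43-cube has 2^43 = 8796093022208 vertices.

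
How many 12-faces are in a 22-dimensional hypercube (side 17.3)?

Choose 12 of 22 axes to span the face (C(22,12) = 646646 ways), then fix each of the remaining 10 coordinates at one of its two extreme values (2^10 = 1024 ways): 646646·1024 = 662165504.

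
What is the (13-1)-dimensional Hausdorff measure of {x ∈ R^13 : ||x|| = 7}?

|∂B_13(7)| = 253097823104·π^6/1485 ≈ 1.63856e+11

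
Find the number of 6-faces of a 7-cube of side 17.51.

An n-cube has C(n,k)·2^(n-k) k-faces. Here C(7,6)·2^1 = 7·2 = 14.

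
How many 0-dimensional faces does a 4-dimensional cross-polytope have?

An n-cross-polytope has 2^(k+1)·C(n,k+1) k-faces. Here 2^1·C(4,1) = 2·4 = 8.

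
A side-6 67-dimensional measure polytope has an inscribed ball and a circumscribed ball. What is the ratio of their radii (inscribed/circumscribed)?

r_in = 6/2 (half the side); r_out = 6√67/2 (half the diagonal). Ratio = 1/√67 ≈ 0.122169.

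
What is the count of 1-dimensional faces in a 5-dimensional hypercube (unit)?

f_1(5-cube) = (5 choose 1) · 2^4 = 80.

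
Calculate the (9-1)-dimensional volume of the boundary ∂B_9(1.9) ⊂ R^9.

S = n·V_n(r)/r = 9·V_9(1.9)/1.9 (volume-to-surface relation), giving 5041.84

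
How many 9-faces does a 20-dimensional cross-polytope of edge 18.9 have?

An n-cross-polytope has 2^(k+1)·C(n,k+1) k-faces. Here 2^10·C(20,10) = 1024·184756 = 189190144.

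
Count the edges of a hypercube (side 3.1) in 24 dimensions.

An n-cube has n·2^(n-1) edges. With n = 24: 24·8388608 = 201326592.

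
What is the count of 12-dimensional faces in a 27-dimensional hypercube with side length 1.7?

f_12(27-cube) = (27 choose 12) · 2^15 = 569634324480.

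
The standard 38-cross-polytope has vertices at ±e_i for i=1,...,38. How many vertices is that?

Number of vertices = 2n = 76.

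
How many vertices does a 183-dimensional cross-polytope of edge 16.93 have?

An n-cross-polytope has 2n vertices; here n = 183, giving 366.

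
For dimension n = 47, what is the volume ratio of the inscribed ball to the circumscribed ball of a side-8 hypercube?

V_in / V_out = (r_in/r_out)^47 = (1/√47)^47 = 47^(-47/2) ≈ 5.07809e-40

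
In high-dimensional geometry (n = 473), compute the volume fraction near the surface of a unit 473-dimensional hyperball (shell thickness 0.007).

1 - (1-0.007)^473 ≈ 0.963943 ≈ 96.39%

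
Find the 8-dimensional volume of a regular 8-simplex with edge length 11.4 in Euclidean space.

V_8 = √(9) · 11.4^8 / (8! · 2^(8/2)) ≈ 1326.54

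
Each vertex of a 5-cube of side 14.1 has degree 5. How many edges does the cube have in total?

An n-cube has n·2^(n-1) edges. With n = 5: 5·16 = 80.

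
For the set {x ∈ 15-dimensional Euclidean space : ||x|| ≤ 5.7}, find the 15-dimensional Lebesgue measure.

Volume = π^{15/2}·(5.7)^15/Γ(17/2) ≈ 8.30908e+10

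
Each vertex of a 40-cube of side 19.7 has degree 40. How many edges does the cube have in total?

An n-cube has n·2^(n-1) edges. With n = 40: 40·549755813888 = 21990232555520.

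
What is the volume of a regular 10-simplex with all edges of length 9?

V = (9^10 / 10!) · √((10+1) / 2^10) ≈ 99.5883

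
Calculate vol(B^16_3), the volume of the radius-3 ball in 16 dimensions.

Volume = π^{16/2}·(3)^16/Γ(9) = 4782969·π^8/4480 ≈ 1.01302e+07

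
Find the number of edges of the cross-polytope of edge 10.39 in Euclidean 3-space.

An n-cross-polytope has 2^(k+1)·C(n,k+1) k-faces. Here 2^2·C(3,2) = 4·3 = 12.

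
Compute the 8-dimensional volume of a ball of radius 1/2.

Volume = π^{8/2}·(1/2)^8/Γ(5) = π^4/6144 ≈ 0.0158543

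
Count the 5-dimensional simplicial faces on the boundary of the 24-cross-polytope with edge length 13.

An n-cross-polytope has 2^(k+1)·C(n,k+1) k-faces. Here 2^6·C(24,6) = 64·134596 = 8614144.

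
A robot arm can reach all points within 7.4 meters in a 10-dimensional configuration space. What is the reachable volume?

V_10(7.4) = π^(10/2) · (7.4)^10 / Γ(10/2 + 1) ≈ 1.2557e+09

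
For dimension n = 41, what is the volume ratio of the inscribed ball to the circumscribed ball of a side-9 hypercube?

Volume scales as r^n, and r_in/r_out = 1/√41, giving (1/√41)^41 ≈ 8.66824e-34.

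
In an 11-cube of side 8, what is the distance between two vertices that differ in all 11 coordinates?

d = √(8² + 8² + ... + 8²) [11 terms] = √(11·8²) = 8√11 ≈ 26.533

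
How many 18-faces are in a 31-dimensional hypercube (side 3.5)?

f_18(31-cube) = (31 choose 18) · 2^13 = 1689625190400.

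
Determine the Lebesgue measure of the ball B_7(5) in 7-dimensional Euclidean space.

The n-ball volume is π^(n/2)·r^n/Γ(n/2+1). With n=7, r=5: V = 250000·π^3/21 ≈ 369122.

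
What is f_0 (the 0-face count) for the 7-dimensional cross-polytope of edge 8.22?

Number of 0-faces = 2^(0+1) · C(7,0+1) = 2 · 7 = 14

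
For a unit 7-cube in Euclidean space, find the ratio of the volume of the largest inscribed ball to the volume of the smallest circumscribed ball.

V_in / V_out = (r_in/r_out)^7 = (1/√7)^7 = 7^(-7/2) ≈ 0.00110194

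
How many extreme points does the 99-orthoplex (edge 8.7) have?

The vertices are ±e_1, ..., ±e_99, so there are 2·99 = 198.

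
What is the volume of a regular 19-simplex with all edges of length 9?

For a regular n-simplex with edge a, V = (a^n / n!)·√((n+1)/2^n). With a=9, n=19: V ≈ 0.0685872.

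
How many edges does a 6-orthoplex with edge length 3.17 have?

f_1(6-orthoplex) = 2^2 · (6 choose 2) = 60.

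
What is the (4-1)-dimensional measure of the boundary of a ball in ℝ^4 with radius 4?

|∂B_4(4)| = 128·π^2 ≈ 1263.31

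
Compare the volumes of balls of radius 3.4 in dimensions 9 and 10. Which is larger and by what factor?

V_9(3.4) ≈ 200276, V_10(3.4) ≈ 526450. The 10-ball is larger by a factor of 2.629.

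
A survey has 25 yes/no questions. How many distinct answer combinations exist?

The 25-cube has 2^25 = 33554432 vertices.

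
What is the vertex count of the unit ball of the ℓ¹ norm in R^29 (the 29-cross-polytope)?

The 29-dimensional cross-polytope has 2n = 2·29 = 58 vertices.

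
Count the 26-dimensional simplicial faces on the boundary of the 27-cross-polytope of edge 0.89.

Each 26-face is the convex hull of 27 vertices, one chosen as ±e_i from each of 27 distinct axes: 2^27·C(27,27) = 134217728.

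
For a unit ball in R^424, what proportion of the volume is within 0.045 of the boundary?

1 - (1-0.045)^424 ≈ 0.9999999967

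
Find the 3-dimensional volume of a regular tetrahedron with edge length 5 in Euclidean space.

Volume = (√2/12) · 5³ = 14.7314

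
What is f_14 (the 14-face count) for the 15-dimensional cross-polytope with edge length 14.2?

An n-cross-polytope has 2^(k+1)·C(n,k+1) k-faces. Here 2^15·C(15,15) = 32768·1 = 32768.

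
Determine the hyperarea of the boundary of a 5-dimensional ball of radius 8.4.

S = n·V_n(r)/r = 5·V_5(8.4)/8.4 (volume-to-surface relation), giving 131034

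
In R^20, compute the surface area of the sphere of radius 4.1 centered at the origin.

|∂B_20(4.1)| ≈ 2.26808e+11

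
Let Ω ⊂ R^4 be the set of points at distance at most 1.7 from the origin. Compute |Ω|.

The n-ball volume is π^(n/2)·r^n/Γ(n/2+1). With n=4, r=1.7: V ≈ 41.216.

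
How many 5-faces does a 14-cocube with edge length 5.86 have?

f_5(14-orthoplex) = 2^6 · (14 choose 6) = 192192.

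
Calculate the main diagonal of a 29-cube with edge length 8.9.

d = √(8.9² + 8.9² + ... + 8.9²) [29 terms] = √(29·8.9²) = 8.9√29 ≈ 47.928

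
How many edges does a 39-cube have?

The 39-cube has n·2^(n-1) = 39·2^38 = 39·274877906944 = 10720238370816 edges.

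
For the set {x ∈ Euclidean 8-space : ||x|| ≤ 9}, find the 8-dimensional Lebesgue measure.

V_8(9) = π^(8/2) · (9)^8 / Γ(8/2 + 1) = 14348907·π^4/8 ≈ 1.74714e+08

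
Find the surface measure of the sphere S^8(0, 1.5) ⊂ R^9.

S = n·V_n(r)/r = 9·V_9(1.5)/1.5 (volume-to-surface relation), giving 2187·π^4/280 ≈ 760.835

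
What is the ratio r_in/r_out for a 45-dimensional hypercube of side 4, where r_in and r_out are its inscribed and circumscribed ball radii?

r_in / r_out = (4/2) / (4√45/2) = 1/√45 ≈ 0.149071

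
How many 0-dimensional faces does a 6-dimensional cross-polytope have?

Each 0-face is the convex hull of 1 vertex, one chosen as ±e_i from each of 1 distinct axis: 2^1·C(6,1) = 12.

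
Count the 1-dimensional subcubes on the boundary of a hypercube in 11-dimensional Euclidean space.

An n-cube has C(n,k)·2^(n-k) k-faces. Here C(11,1)·2^10 = 11·1024 = 11264.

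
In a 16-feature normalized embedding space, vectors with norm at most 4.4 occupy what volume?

Volume = π^{16/2}·(4.4)^16/Γ(9) ≈ 4.64431e+09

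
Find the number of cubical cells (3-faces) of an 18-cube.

Number of 3-faces = C(18,3) · 2^(18-3) = 816 · 32768 = 26738688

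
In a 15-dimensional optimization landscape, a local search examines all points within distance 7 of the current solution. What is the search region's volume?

The n-ball volume is π^(n/2)·r^n/Γ(n/2+1). With n=15, r=7: V = 173625106649344·π^7/289575 ≈ 1.81093e+12.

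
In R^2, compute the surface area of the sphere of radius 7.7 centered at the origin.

|∂B_2(7.7)| = 2πr = 2π·7.7 ≈ 48.3805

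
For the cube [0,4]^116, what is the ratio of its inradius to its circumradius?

For an n-cube of any side s, the inradius is s/2 and the circumradius is s√n/2, so the ratio is 1/√116 ≈ 0.0928477.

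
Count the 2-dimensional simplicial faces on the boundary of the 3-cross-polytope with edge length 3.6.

An n-cross-polytope has 2^(k+1)·C(n,k+1) k-faces. Here 2^3·C(3,3) = 8·1 = 8.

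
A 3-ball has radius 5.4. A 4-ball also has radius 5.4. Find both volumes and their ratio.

V_3(5.4) ≈ 659.584. V_4(5.4) ≈ 4196.09. Ratio V_3/V_4 ≈ 0.1572.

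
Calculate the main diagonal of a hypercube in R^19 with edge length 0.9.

||(0.9,0.9,...,0.9)|| = √(19)·0.9 ≈ 3.92301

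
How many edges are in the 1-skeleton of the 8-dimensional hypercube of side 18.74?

Each of the 2^8 = 256 vertices has degree 8; total edges = 8·2^8/2 = 1024.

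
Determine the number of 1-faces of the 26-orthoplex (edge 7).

An n-cross-polytope has 2^(k+1)·C(n,k+1) k-faces. Here 2^2·C(26,2) = 4·325 = 1300.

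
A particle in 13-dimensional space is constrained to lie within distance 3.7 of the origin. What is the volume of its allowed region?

V_13(3.7) = π^(13/2) · (3.7)^13 / Γ(13/2 + 1) ≈ 2.21801e+07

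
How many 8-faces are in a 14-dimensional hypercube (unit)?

Number of 8-faces = C(14,8) · 2^(14-8) = 3003 · 64 = 192192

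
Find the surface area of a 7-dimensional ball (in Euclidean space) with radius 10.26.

The surface area of an n-ball is 2π^(n/2) r^(n-1) / Γ(n/2). For n=7, r=10.26: 3.858e+07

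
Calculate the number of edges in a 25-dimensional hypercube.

The 25-cube has n·2^(n-1) = 25·2^24 = 25·16777216 = 419430400 edges.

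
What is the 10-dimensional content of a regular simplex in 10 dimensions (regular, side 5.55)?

V = (5.55^10 / 10!) · √((10+1) / 2^10) ≈ 0.791978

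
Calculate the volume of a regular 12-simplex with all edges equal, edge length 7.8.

Volume = 7.8^12 · √(13/2^12) / 12! ≈ 5.96472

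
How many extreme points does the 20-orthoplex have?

The 20-dimensional cross-polytope has 2n = 2·20 = 40 vertices.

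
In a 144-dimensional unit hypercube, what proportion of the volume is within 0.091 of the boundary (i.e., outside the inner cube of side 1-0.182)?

The inner cube has side 1-2·0.091 = 0.818 and volume (0.818)^144 ≈ 2.732e-13, so the shell holds 1 - 2.732e-13 of the volume.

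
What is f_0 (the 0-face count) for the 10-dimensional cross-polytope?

Each 0-face is the convex hull of 1 vertex, one chosen as ±e_i from each of 1 distinct axis: 2^1·C(10,1) = 20.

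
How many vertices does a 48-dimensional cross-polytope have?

The vertices are ±e_1, ..., ±e_48, so there are 2·48 = 96.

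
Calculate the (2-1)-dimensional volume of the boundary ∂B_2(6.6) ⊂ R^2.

|∂B_2(6.6)| = 2πr = 2π·6.6 ≈ 41.469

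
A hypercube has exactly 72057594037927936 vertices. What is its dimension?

n = log_2(72057594037927936) = 56.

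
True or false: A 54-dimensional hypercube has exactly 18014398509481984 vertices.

True. The 54-cube has 2^54 = 18014398509481984 vertices.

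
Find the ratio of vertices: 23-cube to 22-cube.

The 23-cube has 2^23 = 8388608 vertices. The 22-cube has 2^22 = 4194304 vertices. Ratio: 8388608/4194304 = 2.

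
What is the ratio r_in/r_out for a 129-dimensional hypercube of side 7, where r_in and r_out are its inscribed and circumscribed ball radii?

For an n-cube of any side s, the inradius is s/2 and the circumradius is s√n/2, so the ratio is 1/√129 ≈ 0.0880451.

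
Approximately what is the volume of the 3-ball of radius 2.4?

V_3(2.4) = π^(3/2) · (2.4)^3 / Γ(3/2 + 1) ≈ 57.9058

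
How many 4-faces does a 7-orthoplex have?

f_4(7-orthoplex) = 2^5 · (7 choose 5) = 672.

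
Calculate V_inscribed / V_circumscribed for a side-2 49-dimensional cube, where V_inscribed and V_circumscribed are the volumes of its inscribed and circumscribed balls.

Volume scales as r^n, and r_in/r_out = 1/√49, giving (1/√49)^49 ≈ 3.89221e-42.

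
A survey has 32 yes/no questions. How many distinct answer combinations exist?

Number of vertices = 2^32 = 4294967296.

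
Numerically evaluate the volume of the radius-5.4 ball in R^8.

Volume = π^{8/2}·(5.4)^8/Γ(5) ≈ 2.93453e+06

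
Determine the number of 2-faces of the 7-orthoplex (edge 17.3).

Number of 2-faces = 2^(2+1) · C(7,2+1) = 8 · 35 = 280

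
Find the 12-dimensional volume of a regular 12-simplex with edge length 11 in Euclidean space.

Volume = 11^12 · √(13/2^12) / 12! ≈ 369.119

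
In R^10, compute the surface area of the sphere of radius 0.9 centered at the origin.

S = n·V_n(r)/r = 10·V_10(0.9)/0.9 (volume-to-surface relation), giving 9.87986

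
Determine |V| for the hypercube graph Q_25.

Number of vertices = 2^25 = 33554432.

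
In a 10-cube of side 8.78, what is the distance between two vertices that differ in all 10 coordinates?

d = √(8.78² + 8.78² + ... + 8.78²) [10 terms] = √(10·8.78²) = 8.78√10 ≈ 27.7648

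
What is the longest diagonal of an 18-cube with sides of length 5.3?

||(5.3,5.3,...,5.3)|| = √(18)·5.3 ≈ 22.486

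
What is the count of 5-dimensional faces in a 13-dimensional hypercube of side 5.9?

f_5(13-cube) = (13 choose 5) · 2^8 = 329472.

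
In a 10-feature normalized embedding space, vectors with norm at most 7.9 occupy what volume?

V_10(7.9) = π^(10/2) · (7.9)^10 / Γ(10/2 + 1) ≈ 2.41457e+09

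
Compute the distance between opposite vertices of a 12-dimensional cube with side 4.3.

Diagonal = √12 · 4.3 ≈ 14.8956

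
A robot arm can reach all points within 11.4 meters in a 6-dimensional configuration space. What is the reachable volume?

V_6(11.4) = π^(6/2) · (11.4)^6 / Γ(6/2 + 1) ≈ 1.1343e+07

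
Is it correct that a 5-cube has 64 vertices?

False. The 5-cube has 2^5 = 32 vertices.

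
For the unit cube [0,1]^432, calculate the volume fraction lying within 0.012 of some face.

Shell fraction = 1 - (1-0.024)^432 ≈ 0.999972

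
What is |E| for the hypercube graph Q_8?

Each of the 2^8 = 256 vertices has degree 8; total edges = 8·2^8/2 = 1024.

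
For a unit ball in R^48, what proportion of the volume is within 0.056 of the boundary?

1 - (1-0.056)^48 ≈ 0.937099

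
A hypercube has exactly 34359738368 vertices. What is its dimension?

2^n = 34359738368 ⇒ n = log_2(34359738368) = 35.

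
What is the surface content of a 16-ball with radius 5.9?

S_16(5.9) = 2·π^(16/2)·(5.9)^15 / Γ(16/2) ≈ 1.37587e+12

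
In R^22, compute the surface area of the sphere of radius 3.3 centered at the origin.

S = n·V_n(r)/r = 22·V_22(3.3)/3.3 (volume-to-surface relation), giving 1.25519e+10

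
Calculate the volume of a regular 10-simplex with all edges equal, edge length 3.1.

V_10 = √(11) · 3.1^10 / (10! · 2^(10/2)) ≈ 0.00234099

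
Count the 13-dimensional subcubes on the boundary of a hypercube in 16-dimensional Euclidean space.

Number of 13-faces = C(16,13) · 2^(16-13) = 560 · 8 = 4480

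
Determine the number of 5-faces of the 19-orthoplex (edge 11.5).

An n-cross-polytope has 2^(k+1)·C(n,k+1) k-faces. Here 2^6·C(19,6) = 64·27132 = 1736448.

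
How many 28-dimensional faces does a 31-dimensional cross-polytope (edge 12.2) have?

An n-cross-polytope has 2^(k+1)·C(n,k+1) k-faces. Here 2^29·C(31,29) = 536870912·465 = 249644974080.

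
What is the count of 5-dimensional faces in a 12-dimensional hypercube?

An n-cube has C(n,k)·2^(n-k) k-faces. Here C(12,5)·2^7 = 792·128 = 101376.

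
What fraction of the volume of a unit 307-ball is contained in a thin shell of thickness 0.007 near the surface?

1 - (1-0.007)^307 ≈ 0.884277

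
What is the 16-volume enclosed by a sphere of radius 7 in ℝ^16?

Volume = π^{16/2}·(7)^16/Γ(9) = 4747561509943·π^8/5760 ≈ 7.82073e+12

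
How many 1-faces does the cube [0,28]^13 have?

The 13-cube has n·2^(n-1) = 13·2^12 = 13·4096 = 53248 edges.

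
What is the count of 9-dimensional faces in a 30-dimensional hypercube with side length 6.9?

Choose 9 of 30 axes to span the face (C(30,9) = 14307150 ways), then fix each of the remaining 21 coordinates at one of its two extreme values (2^21 = 2097152 ways): 14307150·2097152 = 30004268236800.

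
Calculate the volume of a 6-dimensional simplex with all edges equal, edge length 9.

For a regular n-simplex with edge a, V = (a^n / n!)·√((n+1)/2^n). With a=9, n=6: V ≈ 244.108.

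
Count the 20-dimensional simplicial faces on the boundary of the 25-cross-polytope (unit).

Each 20-face is the convex hull of 21 vertices, one chosen as ±e_i from each of 21 distinct axes: 2^21·C(25,21) = 26528972800.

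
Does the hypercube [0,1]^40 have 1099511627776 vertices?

True. The 40-cube has 2^40 = 1099511627776 vertices.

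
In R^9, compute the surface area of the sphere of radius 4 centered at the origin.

|∂B_9(4)| = 2097152·π^4/105 ≈ 1.94554e+06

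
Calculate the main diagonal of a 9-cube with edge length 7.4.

d = √(7.4² + 7.4² + ... + 7.4²) [9 terms] = √(9·7.4²) = 7.4√9 = 22.2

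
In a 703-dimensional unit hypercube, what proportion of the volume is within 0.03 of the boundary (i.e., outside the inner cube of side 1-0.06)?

Shell fraction = 1 - (1-0.06)^703 ≈ 1 - 1.285e-19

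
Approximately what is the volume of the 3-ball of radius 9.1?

Volume = π^{3/2}·(9.1)^3/Γ(5/2) ≈ 3156.55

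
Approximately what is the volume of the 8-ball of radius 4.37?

V_8(4.37) = π^(8/2) · (4.37)^8 / Γ(8/2 + 1) ≈ 539809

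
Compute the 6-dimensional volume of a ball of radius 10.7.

V_6(10.7) = π^(6/2) · (10.7)^6 / Γ(6/2 + 1) ≈ 7.75534e+06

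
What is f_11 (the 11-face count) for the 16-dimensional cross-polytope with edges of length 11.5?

An n-cross-polytope has 2^(k+1)·C(n,k+1) k-faces. Here 2^12·C(16,12) = 4096·1820 = 7454720.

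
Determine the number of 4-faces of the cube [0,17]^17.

Choose 4 of 17 axes to span the face (C(17,4) = 2380 ways), then fix each of the remaining 13 coordinates at one of its two extreme values (2^13 = 8192 ways): 2380·8192 = 19496960.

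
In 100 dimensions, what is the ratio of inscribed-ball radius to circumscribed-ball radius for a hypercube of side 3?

Ratio = (s/2)/(s√100/2) = 100^(-1/2) ≈ 0.1.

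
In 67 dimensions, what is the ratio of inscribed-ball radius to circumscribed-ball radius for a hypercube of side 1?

Ratio = (s/2)/(s√67/2) = 67^(-1/2) ≈ 0.122169.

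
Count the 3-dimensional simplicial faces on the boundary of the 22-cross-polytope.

Each 3-face is the convex hull of 4 vertices, one chosen as ±e_i from each of 4 distinct axes: 2^4·C(22,4) = 117040.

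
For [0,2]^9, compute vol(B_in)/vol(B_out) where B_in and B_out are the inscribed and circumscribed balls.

V_in/V_out = n^(-n/2) = 9^(-9/2) ≈ 5.08053e-05.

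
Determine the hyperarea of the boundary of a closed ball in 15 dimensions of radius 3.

S = n·V_n(r)/r = 15·V_15(3)/3 (volume-to-surface relation), giving 45349632·π^7/5005 ≈ 2.73665e+07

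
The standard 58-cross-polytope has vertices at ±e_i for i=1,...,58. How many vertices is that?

An n-cross-polytope has 2n vertices; here n = 58, giving 116.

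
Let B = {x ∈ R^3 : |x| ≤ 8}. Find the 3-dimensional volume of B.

Volume = π^{3/2}·(8)^3/Γ(5/2) = 2048·π/3 ≈ 2144.66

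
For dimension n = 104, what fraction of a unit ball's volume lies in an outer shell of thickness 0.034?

1 - (1-0.034)^104 ≈ 0.972608 ≈ 97.26%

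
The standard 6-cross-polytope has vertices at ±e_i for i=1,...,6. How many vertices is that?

An n-cross-polytope has 2n vertices; here n = 6, giving 12.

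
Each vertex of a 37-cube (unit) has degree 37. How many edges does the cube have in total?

An n-cube has n·2^(n-1) edges. With n = 37: 37·68719476736 = 2542620639232.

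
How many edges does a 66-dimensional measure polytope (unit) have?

Number of 1-faces = C(66,1)·2^(66-1) = 66·36893488147419103232 = 2434970217729660813312.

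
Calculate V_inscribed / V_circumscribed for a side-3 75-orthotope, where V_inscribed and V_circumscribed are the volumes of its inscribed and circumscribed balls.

V_in/V_out = n^(-n/2) = 75^(-75/2) ≈ 4.84398e-71.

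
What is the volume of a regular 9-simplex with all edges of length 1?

V = (1^9 / 9!) · √((9+1) / 2^9) ≈ 3.85125e-07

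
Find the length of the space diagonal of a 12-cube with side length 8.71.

d = √(8.71² + 8.71² + ... + 8.71²) [12 terms] = √(12·8.71²) = 8.71√12 ≈ 30.1723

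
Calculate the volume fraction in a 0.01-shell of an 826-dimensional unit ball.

V(inner)/V(outer) = ((1-0.01)/1)^826 ≈ 0.0002481, so the shell fraction is 0.999752.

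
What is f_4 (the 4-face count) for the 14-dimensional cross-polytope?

Each 4-face is the convex hull of 5 vertices, one chosen as ±e_i from each of 5 distinct axes: 2^5·C(14,5) = 64064.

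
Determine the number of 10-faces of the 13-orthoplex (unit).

An n-cross-polytope has 2^(k+1)·C(n,k+1) k-faces. Here 2^11·C(13,11) = 2048·78 = 159744.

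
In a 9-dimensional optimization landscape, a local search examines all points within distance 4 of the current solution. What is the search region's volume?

V_9(4) = π^(9/2) · (4)^9 / Γ(9/2 + 1) = 8388608·π^4/945 ≈ 864684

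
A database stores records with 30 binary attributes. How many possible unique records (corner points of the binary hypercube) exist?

The 30-cube has 2^30 = 1073741824 vertices.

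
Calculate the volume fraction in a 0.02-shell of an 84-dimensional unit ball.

1 - (1-0.02)^84 ≈ 0.816773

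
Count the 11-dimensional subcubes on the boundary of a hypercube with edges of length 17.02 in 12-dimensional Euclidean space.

Number of 11-faces = C(12,11) · 2^(12-11) = 12 · 2 = 24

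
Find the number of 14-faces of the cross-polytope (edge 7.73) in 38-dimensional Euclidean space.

f_14(38-orthoplex) = 2^15 · (38 choose 15) = 506963117998080.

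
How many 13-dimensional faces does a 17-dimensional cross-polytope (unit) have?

An n-cross-polytope has 2^(k+1)·C(n,k+1) k-faces. Here 2^14·C(17,14) = 16384·680 = 11141120.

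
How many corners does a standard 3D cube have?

Each vertex is a binary string of length 3, so there are 2^3 = 8.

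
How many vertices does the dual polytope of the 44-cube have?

Number of vertices = 2n = 88.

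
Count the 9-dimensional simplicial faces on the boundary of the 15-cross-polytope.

Each 9-face is the convex hull of 10 vertices, one chosen as ±e_i from each of 10 distinct axes: 2^10·C(15,10) = 3075072.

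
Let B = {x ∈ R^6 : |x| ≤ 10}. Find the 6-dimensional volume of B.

The n-ball volume is π^(n/2)·r^n/Γ(n/2+1). With n=6, r=10: V = 500000·π^3/3 ≈ 5.16771e+06.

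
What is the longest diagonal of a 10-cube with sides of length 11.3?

Diagonal = √10 · 11.3 ≈ 35.7337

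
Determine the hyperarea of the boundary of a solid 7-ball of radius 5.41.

The surface area of an n-ball is 2π^(n/2) r^(n-1) / Γ(n/2). For n=7, r=5.41: 829205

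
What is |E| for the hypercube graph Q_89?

Each of the 2^89 = 618970019642690137449562112 vertices has degree 89; total edges = 89·2^89/2 = 27544165874099711116505513984.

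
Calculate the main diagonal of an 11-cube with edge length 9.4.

Diagonal = √11 · 9.4 ≈ 31.1763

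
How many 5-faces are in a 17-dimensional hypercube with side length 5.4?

Number of 5-faces = C(17,5) · 2^(17-5) = 6188 · 4096 = 25346048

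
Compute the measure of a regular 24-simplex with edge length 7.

V_24 = √(25) · 7^24 / (24! · 2^(24/2)) ≈ 3.76927e-07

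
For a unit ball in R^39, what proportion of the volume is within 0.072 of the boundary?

1 - (1-0.072)^39 ≈ 0.945754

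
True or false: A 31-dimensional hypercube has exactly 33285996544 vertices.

False. The 31-cube has 2^31 = 2147483648 vertices.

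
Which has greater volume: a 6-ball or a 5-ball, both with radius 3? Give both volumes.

V_6(3) ≈ 3767.26. V_5(3) ≈ 1279.1. The 6-ball is larger.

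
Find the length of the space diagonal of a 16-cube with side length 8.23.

The space diagonal of an n-cube of side s is s√n. Here 8.23·√16 = 32.92.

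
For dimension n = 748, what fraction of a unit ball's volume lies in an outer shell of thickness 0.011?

1 - (1-0.011)^748 ≈ 0.999745 ≈ 99.9745%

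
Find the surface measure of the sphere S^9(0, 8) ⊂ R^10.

S = n·V_n(r)/r = 10·V_10(8)/8 (volume-to-surface relation), giving 33554432·π^5/3 ≈ 3.42277e+09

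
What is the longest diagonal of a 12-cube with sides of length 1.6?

Diagonal = √12 · 1.6 ≈ 5.54256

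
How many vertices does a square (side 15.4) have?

An n-cube has 2^n vertices; for n = 2 that is 2^2 = 4.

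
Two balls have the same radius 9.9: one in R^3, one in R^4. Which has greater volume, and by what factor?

V_3(9.9) ≈ 4064.38, V_4(9.9) ≈ 47403.5. The 4-ball is larger by a factor of 11.66.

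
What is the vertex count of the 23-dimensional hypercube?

The 23-cube has 2^23 = 8388608 vertices.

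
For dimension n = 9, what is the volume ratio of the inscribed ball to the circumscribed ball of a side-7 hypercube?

Volume scales as r^n, and r_in/r_out = 1/√9, giving (1/√9)^9 ≈ 5.08053e-05.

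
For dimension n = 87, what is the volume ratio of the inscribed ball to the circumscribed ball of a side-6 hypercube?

V_in/V_out = n^(-n/2) = 87^(-87/2) ≈ 4.27477e-85.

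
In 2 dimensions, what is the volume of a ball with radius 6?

V = 36·π ≈ 113.097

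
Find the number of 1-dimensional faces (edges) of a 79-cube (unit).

Each of the 2^79 = 604462909807314587353088 vertices has degree 79; total edges = 79·2^79/2 = 23876284937388926200446976.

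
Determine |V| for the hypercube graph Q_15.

Each vertex is a binary string of length 15, so there are 2^15 = 32768.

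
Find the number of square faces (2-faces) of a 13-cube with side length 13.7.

f_2(13-cube) = (13 choose 2) · 2^11 = 159744.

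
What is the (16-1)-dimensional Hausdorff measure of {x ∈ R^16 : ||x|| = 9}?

|∂B_16(9)| = 22876792454961·π^8/280 ≈ 7.7524e+14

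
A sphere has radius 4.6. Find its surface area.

|∂B_3(4.6)| = 4πr² = 4π·(4.6)² ≈ 265.904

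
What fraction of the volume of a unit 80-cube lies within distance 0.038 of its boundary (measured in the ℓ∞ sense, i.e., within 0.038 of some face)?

Shell fraction = 1 - (1-0.076)^80 ≈ 0.998206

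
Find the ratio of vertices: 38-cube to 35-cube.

The 38-cube has 2^38 = 274877906944 vertices. The 35-cube has 2^35 = 34359738368 vertices. Ratio: 274877906944/34359738368 = 8.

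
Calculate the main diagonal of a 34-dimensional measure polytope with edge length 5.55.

Diagonal = √34 · 5.55 ≈ 32.3618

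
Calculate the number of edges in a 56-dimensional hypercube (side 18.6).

Number of 1-faces = C(56,1)·2^(56-1) = 56·36028797018963968 = 2017612633061982208.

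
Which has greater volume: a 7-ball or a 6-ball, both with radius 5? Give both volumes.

V_7(5) ≈ 369122. V_6(5) ≈ 80745.5. The 7-ball is larger.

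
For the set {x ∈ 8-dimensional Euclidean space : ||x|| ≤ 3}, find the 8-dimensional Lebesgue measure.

Volume = π^{8/2}·(3)^8/Γ(5) = 2187·π^4/8 ≈ 26629.2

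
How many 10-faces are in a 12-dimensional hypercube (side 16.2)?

Number of 10-faces = C(12,10) · 2^(12-10) = 66 · 4 = 264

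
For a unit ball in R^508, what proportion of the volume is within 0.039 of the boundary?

Shell fraction = 1 - (1-0.039)^508 ≈ 0.9999999983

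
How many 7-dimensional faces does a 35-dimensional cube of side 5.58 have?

Choose 7 of 35 axes to span the face (C(35,7) = 6724520 ways), then fix each of the remaining 28 coordinates at one of its two extreme values (2^28 = 268435456 ways): 6724520·268435456 = 1805099592581120.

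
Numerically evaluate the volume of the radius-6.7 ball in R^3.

The n-ball volume is π^(n/2)·r^n/Γ(n/2+1). With n=3, r=6.7: V ≈ 1259.83.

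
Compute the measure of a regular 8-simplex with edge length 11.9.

V_8 = √(9) · 11.9^8 / (8! · 2^(8/2)) ≈ 1870.06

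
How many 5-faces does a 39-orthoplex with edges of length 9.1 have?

An n-cross-polytope has 2^(k+1)·C(n,k+1) k-faces. Here 2^6·C(39,6) = 64·3262623 = 208807872.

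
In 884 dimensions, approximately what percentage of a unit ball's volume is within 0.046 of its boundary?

1 - (1-0.046)^884 ≈ 1 - 8.332e-19 ≈ 100.000000%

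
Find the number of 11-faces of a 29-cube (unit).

Number of 11-faces = C(29,11) · 2^(29-11) = 34597290 · 262144 = 9069471989760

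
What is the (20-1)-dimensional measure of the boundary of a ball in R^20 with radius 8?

S_20(8) = 2·π^(20/2)·(8)^19 / Γ(20/2) = 2251799813685248·π^10/2835 ≈ 7.43833e+16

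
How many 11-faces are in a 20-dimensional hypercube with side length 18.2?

An n-cube has C(n,k)·2^(n-k) k-faces. Here C(20,11)·2^9 = 167960·512 = 85995520.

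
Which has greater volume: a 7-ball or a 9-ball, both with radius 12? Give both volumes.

V_7(12) ≈ 1.69297e+08. V_9(12) ≈ 1.70196e+10. The 9-ball is larger.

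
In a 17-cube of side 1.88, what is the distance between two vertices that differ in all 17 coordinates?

Diagonal = √17 · 1.88 ≈ 7.75144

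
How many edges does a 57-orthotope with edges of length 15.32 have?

An n-cube has n·2^(n-1) edges. With n = 57: 57·72057594037927936 = 4107282860161892352.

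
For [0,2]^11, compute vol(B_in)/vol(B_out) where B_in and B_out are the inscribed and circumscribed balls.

The radii are 2/2 and 2√11/2, so the volume ratio is (1/√11)^11 = 11^{-11/2} ≈ 1.87215e-06.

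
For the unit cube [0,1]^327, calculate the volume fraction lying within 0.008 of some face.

The inner cube has side 1-2·0.008 = 0.984 and volume (0.984)^327 ≈ 0.005122, so the shell holds 0.994878 of the volume.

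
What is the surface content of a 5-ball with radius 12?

S = n·V_n(r)/r = 5·V_5(12)/12 (volume-to-surface relation), giving 55296·π^2 ≈ 545750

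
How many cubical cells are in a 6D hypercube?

An n-cube has C(n,k)·2^(n-k) k-faces. Here C(6,3)·2^3 = 20·8 = 160.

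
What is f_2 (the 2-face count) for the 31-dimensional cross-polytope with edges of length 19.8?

f_2(31-orthoplex) = 2^3 · (31 choose 3) = 35960.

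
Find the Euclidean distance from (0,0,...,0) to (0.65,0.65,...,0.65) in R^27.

||(0.65,0.65,...,0.65)|| = √(27)·0.65 ≈ 3.3775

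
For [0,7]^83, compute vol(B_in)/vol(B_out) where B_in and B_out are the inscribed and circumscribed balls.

V_in / V_out = (r_in/r_out)^83 = (1/√83)^83 = 83^(-83/2) ≈ 2.2817e-80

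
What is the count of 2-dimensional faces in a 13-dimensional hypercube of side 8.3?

An n-cube has C(n,k)·2^(n-k) k-faces. Here C(13,2)·2^11 = 78·2048 = 159744.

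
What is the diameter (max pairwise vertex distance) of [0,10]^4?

The space diagonal of an n-cube of side s is s√n. Here 10·√4 = 20.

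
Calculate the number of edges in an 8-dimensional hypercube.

An n-cube has n·2^(n-1) edges. With n = 8: 8·128 = 1024.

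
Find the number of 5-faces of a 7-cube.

Choose 5 of 7 axes to span the face (C(7,5) = 21 ways), then fix each of the remaining 2 coordinates at one of its two extreme values (2^2 = 4 ways): 21·4 = 84.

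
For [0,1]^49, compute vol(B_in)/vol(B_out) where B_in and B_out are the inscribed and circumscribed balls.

The radii are 1/2 and 1√49/2, so the volume ratio is (1/√49)^49 = 49^{-49/2} ≈ 3.89221e-42.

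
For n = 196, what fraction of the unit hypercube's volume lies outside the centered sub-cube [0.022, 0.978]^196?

Shell fraction = 1 - (1-0.044)^196 ≈ 0.999852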